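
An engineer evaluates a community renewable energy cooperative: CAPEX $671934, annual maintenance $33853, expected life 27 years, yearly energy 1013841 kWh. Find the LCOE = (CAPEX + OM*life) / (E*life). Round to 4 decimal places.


Total cost = CAPEX + OM * lifetime = 671934 + 33853 * 27 = 671934 + 914031 = 1585965
Total generation = annual * lifetime = 1013841 * 27 = 27373707 kWh
LCOE = 1585965 / 27373707
LCOE = 0.0579 $/kWh

0.0579


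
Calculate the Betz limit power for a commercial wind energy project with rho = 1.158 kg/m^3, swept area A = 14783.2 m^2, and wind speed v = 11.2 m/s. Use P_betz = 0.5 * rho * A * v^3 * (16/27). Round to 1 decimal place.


The Betz coefficient Cp_max = 16/27 = 0.5926
v^3 = 11.2^3 = 1404.928
P_betz = 0.5 * rho * A * v^3 * Cp_max
P_betz = 0.5 * 1.158 * 14783.2 * 1404.928 * 0.5926
P_betz = 7126188.4 W

7126188.4


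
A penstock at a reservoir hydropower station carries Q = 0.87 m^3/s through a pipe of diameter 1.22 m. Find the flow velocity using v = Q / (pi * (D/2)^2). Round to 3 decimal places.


Compute pipe cross-sectional area:
  A = pi * (D/2)^2 = pi * (1.22/2)^2 = 1.169 m^2
Calculate velocity:
  v = Q / A = 0.87 / 1.169
  v = 0.744 m/s

0.744


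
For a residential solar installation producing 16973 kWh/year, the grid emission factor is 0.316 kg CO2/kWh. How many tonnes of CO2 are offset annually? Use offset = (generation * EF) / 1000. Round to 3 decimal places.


CO2 offset in kg = generation * emission_factor
CO2 offset = 16973 * 0.316 = 5363.47 kg
Convert to tonnes:
  CO2 offset = 5363.47 / 1000 = 5.363 tonnes

5.363


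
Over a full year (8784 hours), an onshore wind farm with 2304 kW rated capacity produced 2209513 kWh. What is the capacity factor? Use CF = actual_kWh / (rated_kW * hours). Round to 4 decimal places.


Capacity factor = actual output / maximum possible output
Maximum possible = rated * hours = 2304 * 8784 = 20238336 kWh
CF = 2209513 / 20238336
CF = 0.1092

0.1092


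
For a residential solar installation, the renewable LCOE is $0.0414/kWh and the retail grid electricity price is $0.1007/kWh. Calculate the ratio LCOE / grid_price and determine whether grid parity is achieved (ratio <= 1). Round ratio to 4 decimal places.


Compare LCOE to grid price:
  LCOE = $0.0414/kWh, Grid price = $0.1007/kWh
  Ratio = LCOE / grid_price = 0.0414 / 0.1007 = 0.4111
  Grid parity achieved (ratio <= 1)? yes

0.4111


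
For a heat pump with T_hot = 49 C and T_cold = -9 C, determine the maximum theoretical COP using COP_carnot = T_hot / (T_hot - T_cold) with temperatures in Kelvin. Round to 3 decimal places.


Convert to Kelvin:
  T_hot = 49 + 273.15 = 322.15 K
  T_cold = -9 + 273.15 = 264.15 K
Apply Carnot COP formula:
  COP = T_hot_K / (T_hot_K - T_cold_K) = 322.15 / 58.0
  COP = 5.554

5.554


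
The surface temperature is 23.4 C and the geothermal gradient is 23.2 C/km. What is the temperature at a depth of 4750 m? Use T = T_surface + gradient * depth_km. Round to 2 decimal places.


Convert depth to km: 4750 / 1000 = 4.75 km
Temperature increase = gradient * depth_km = 23.2 * 4.75 = 110.2 C
Temperature at depth = T_surface + delta_T = 23.4 + 110.2
T = 133.60 C

133.60


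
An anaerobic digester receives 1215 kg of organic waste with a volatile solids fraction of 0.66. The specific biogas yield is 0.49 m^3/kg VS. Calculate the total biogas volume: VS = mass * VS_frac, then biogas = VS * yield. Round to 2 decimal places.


Compute volatile solids:
  VS = mass * VS_fraction = 1215 * 0.66 = 801.9 kg
Calculate biogas volume:
  Biogas = VS * specific_yield = 801.9 * 0.49
  Biogas = 392.93 m^3

392.93


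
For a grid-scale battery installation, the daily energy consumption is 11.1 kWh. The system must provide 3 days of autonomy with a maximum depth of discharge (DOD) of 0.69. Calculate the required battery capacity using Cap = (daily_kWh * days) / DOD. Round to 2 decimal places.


Total energy needed = daily * days = 11.1 * 3 = 33.3 kWh
Account for depth of discharge:
  Cap = total_energy / DOD = 33.3 / 0.69
  Cap = 48.26 kWh

48.26


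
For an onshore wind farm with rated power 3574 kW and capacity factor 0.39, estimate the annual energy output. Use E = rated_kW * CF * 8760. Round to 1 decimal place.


Annual energy = rated_kW * capacity_factor * hours_per_year
Given: P_rated = 3574 kW, CF = 0.39, hours = 8760
E = 3574 * 0.39 * 8760
E = 12210213.6 kWh

12210213.6


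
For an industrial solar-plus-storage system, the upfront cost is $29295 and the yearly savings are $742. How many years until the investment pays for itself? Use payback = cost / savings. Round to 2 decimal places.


Simple payback period = initial cost / annual savings
Payback = 29295 / 742
Payback = 39.48 years

39.48


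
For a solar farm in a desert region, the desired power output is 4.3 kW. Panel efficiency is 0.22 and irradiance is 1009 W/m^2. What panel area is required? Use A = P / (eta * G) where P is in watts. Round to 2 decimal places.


Convert target power to watts: P = 4.3 * 1000 = 4300.0 W
Compute denominator: eta * G = 0.22 * 1009 = 221.98
Required area A = P / (eta * G) = 4300.0 / 221.98
A = 19.37 m^2

19.37


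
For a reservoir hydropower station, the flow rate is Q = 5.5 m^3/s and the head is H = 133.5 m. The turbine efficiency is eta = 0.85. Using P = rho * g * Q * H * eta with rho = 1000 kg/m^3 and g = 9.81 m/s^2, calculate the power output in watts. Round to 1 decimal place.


Apply the hydropower formula P = rho * g * Q * H * eta
rho * g = 1000 * 9.81 = 9810.0
P = 9810.0 * 5.5 * 133.5 * 0.85
P = 6122543.6 W

6122543.6


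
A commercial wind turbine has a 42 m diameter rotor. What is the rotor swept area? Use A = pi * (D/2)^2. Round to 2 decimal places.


Compute the rotor radius:
  r = D / 2 = 42 / 2 = 21.0 m
Calculate swept area:
  A = pi * r^2 = pi * 21.0^2
  A = 1385.44 m^2

1385.44


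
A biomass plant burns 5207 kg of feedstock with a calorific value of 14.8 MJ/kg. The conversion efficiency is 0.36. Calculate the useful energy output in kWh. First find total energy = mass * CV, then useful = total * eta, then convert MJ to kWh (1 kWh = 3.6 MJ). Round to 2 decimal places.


Total energy = mass * CV = 5207 * 14.8 = 77063.6 MJ
Useful energy = total * eta = 77063.6 * 0.36 = 27742.9 MJ
Convert to kWh: 27742.9 / 3.6
Useful energy = 7706.36 kWh

7706.36


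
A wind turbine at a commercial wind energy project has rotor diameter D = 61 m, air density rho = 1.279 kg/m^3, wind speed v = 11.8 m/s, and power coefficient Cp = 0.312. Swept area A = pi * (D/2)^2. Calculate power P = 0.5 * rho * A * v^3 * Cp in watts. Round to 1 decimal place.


Step 1 -- Compute swept area:
  A = pi * (D/2)^2 = pi * (61/2)^2 = 2922.47 m^2
Step 2 -- Apply wind power equation:
  P = 0.5 * rho * A * v^3 * Cp
  v^3 = 11.8^3 = 1643.032
  P = 0.5 * 1.279 * 2922.47 * 1643.032 * 0.312
  P = 958055.6 W

958055.6


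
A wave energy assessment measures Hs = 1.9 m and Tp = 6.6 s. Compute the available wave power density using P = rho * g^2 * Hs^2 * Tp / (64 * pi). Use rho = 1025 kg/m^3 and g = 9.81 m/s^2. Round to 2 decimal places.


Apply wave power formula:
  g^2 = 9.81^2 = 96.2361
  Hs^2 = 1.9^2 = 3.61
  Numerator = rho * g^2 * Hs^2 * Tp = 1025 * 96.2361 * 3.61 * 6.6 = 2350244.35
  Denominator = 64 * pi = 201.0619
  P = 2350244.35 / 201.0619 = 11689.16 W/m

11689.16


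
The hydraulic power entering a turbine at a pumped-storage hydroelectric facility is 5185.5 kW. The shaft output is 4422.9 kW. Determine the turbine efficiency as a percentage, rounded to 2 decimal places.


Turbine efficiency = (output power / input power) * 100
eta = (4422.9 / 5185.5) * 100
eta = 85.29%

85.29


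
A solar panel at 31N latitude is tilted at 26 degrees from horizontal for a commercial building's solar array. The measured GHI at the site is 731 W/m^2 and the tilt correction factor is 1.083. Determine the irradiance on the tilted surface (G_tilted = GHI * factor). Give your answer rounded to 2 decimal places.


Identify the given values:
  GHI = 731 W/m^2, tilt correction factor = 1.083
Apply the formula G_tilted = GHI * factor:
  G_tilted = 731 * 1.083
  G_tilted = 791.67 W/m^2

791.67


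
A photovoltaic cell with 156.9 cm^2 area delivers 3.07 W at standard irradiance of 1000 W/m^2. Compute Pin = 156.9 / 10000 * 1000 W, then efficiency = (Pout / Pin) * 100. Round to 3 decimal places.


First compute the input power:
  Pin = area_cm2 / 10000 * G = 156.9 / 10000 * 1000 = 15.69 W
Then compute efficiency:
  Efficiency = (Pout / Pin) * 100 = (3.07 / 15.69) * 100
  Efficiency = 19.567%

19.567


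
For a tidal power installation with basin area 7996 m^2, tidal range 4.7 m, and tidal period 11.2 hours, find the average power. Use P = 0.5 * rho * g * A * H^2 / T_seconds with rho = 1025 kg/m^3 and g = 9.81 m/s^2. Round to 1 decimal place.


Convert period to seconds: T = 11.2 * 3600 = 40320.0 s
H^2 = 4.7^2 = 22.09
P = 0.5 * rho * g * A * H^2 / T
P = 0.5 * 1025 * 9.81 * 7996 * 22.09 / 40320.0
P = 22024.7 W

22024.7


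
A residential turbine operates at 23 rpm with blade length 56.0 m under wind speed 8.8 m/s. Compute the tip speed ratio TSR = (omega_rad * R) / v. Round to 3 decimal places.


Convert rotational speed to rad/s:
  omega = 23 * 2 * pi / 60 = 2.4086 rad/s
Compute tip speed:
  v_tip = omega * R = 2.4086 * 56.0 = 134.879 m/s
Tip speed ratio:
  TSR = v_tip / v_wind = 134.879 / 8.8 = 15.327

15.327


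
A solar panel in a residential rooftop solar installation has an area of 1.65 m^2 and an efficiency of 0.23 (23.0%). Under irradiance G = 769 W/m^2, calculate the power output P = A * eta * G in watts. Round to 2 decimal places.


Use the solar power formula P = A * eta * G.
Given: A = 1.65 m^2, eta = 0.23, G = 769 W/m^2
P = 1.65 * 0.23 * 769
P = 291.84 W

291.84


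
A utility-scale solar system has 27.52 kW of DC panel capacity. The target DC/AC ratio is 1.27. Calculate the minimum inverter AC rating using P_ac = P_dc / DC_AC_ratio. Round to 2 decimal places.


The inverter AC capacity is determined by the DC/AC ratio.
Given: P_dc = 27.52 kW, DC/AC ratio = 1.27
P_ac = P_dc / ratio = 27.52 / 1.27
P_ac = 21.67 kW

21.67


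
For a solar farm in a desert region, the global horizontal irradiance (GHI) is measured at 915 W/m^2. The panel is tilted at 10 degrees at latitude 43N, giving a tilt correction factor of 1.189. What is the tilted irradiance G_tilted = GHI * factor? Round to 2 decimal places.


Identify the given values:
  GHI = 915 W/m^2, tilt correction factor = 1.189
Apply the formula G_tilted = GHI * factor:
  G_tilted = 915 * 1.189
  G_tilted = 1087.94 W/m^2

1087.94


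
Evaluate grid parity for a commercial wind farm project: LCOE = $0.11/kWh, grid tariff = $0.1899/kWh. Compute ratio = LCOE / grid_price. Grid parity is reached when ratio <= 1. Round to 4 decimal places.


Compare LCOE to grid price:
  LCOE = $0.11/kWh, Grid price = $0.1899/kWh
  Ratio = LCOE / grid_price = 0.11 / 0.1899 = 0.5793
  Grid parity achieved (ratio <= 1)? yes

0.5793


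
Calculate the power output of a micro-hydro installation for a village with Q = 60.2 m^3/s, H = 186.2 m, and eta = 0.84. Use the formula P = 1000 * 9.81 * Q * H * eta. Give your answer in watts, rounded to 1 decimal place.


Apply the hydropower formula P = rho * g * Q * H * eta
rho * g = 1000 * 9.81 = 9810.0
P = 9810.0 * 60.2 * 186.2 * 0.84
P = 92368621.3 W

92368621.3


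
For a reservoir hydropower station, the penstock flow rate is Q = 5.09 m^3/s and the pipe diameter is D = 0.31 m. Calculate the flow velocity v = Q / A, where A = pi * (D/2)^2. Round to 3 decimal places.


Compute pipe cross-sectional area:
  A = pi * (D/2)^2 = pi * (0.31/2)^2 = 0.0755 m^2
Calculate velocity:
  v = Q / A = 5.09 / 0.0755
  v = 67.438 m/s

67.438


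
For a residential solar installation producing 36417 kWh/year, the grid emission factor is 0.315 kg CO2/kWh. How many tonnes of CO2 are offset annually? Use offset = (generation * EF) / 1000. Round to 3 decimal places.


CO2 offset in kg = generation * emission_factor
CO2 offset = 36417 * 0.315 = 11471.36 kg
Convert to tonnes:
  CO2 offset = 11471.36 / 1000 = 11.471 tonnes

11.471


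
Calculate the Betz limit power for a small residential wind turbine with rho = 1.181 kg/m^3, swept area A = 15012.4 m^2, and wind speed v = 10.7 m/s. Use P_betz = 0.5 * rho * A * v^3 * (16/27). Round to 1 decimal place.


The Betz coefficient Cp_max = 16/27 = 0.5926
v^3 = 10.7^3 = 1225.043
P_betz = 0.5 * rho * A * v^3 * Cp_max
P_betz = 0.5 * 1.181 * 15012.4 * 1225.043 * 0.5926
P_betz = 6435430.2 W

6435430.2


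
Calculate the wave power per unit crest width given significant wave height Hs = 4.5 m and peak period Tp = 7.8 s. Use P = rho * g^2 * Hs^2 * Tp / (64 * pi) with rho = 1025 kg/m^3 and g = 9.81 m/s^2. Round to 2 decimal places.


Apply wave power formula:
  g^2 = 9.81^2 = 96.2361
  Hs^2 = 4.5^2 = 20.25
  Numerator = rho * g^2 * Hs^2 * Tp = 1025 * 96.2361 * 20.25 * 7.8 = 15580504.29
  Denominator = 64 * pi = 201.0619
  P = 15580504.29 / 201.0619 = 77491.07 W/m

77491.07


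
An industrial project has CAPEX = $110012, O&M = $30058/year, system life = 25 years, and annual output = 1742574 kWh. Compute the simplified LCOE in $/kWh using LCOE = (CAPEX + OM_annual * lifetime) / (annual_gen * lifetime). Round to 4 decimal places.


Total cost = CAPEX + OM * lifetime = 110012 + 30058 * 25 = 110012 + 751450 = 861462
Total generation = annual * lifetime = 1742574 * 25 = 43564350 kWh
LCOE = 861462 / 43564350
LCOE = 0.0198 $/kWh

0.0198


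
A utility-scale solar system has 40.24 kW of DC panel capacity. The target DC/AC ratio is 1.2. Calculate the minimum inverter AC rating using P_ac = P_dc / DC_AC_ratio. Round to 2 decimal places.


The inverter AC capacity is determined by the DC/AC ratio.
Given: P_dc = 40.24 kW, DC/AC ratio = 1.2
P_ac = P_dc / ratio = 40.24 / 1.2
P_ac = 33.53 kW

33.53


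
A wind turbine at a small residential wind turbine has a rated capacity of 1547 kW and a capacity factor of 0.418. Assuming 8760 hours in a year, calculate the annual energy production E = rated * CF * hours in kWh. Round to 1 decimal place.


Annual energy = rated_kW * capacity_factor * hours_per_year
Given: P_rated = 1547 kW, CF = 0.418, hours = 8760
E = 1547 * 0.418 * 8760
E = 5664619.0 kWh

5664619.0


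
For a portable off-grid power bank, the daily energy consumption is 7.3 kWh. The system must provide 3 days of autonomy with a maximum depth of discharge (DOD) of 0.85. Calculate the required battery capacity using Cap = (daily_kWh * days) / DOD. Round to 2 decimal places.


Total energy needed = daily * days = 7.3 * 3 = 21.9 kWh
Account for depth of discharge:
  Cap = total_energy / DOD = 21.9 / 0.85
  Cap = 25.76 kWh

25.76


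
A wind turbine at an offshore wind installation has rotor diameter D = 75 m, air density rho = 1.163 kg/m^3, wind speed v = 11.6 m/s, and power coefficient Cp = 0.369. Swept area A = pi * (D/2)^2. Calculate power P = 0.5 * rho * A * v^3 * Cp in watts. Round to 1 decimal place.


Step 1 -- Compute swept area:
  A = pi * (D/2)^2 = pi * (75/2)^2 = 4417.86 m^2
Step 2 -- Apply wind power equation:
  P = 0.5 * rho * A * v^3 * Cp
  v^3 = 11.6^3 = 1560.896
  P = 0.5 * 1.163 * 4417.86 * 1560.896 * 0.369
  P = 1479661.8 W

1479661.8


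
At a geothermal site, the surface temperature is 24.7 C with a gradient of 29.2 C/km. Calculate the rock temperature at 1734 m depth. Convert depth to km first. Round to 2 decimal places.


Convert depth to km: 1734 / 1000 = 1.734 km
Temperature increase = gradient * depth_km = 29.2 * 1.734 = 50.63 C
Temperature at depth = T_surface + delta_T = 24.7 + 50.63
T = 75.33 C

75.33


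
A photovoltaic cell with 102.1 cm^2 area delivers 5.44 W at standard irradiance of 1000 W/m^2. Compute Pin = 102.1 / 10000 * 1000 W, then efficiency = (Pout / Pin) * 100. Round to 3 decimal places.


First compute the input power:
  Pin = area_cm2 / 10000 * G = 102.1 / 10000 * 1000 = 10.21 W
Then compute efficiency:
  Efficiency = (Pout / Pin) * 100 = (5.44 / 10.21) * 100
  Efficiency = 53.281%

53.281


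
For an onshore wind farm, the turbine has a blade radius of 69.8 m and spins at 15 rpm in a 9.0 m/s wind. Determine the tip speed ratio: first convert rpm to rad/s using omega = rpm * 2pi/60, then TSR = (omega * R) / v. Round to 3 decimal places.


Convert rotational speed to rad/s:
  omega = 15 * 2 * pi / 60 = 1.5708 rad/s
Compute tip speed:
  v_tip = omega * R = 1.5708 * 69.8 = 109.642 m/s
Tip speed ratio:
  TSR = v_tip / v_wind = 109.642 / 9.0 = 12.182

12.182


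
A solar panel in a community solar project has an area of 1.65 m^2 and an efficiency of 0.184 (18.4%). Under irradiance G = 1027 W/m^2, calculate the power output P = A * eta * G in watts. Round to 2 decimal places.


Use the solar power formula P = A * eta * G.
Given: A = 1.65 m^2, eta = 0.184, G = 1027 W/m^2
P = 1.65 * 0.184 * 1027
P = 311.80 W

311.80


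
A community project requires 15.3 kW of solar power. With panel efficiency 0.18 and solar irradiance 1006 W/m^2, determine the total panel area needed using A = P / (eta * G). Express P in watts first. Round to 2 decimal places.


Convert target power to watts: P = 15.3 * 1000 = 15300.0 W
Compute denominator: eta * G = 0.18 * 1006 = 181.08
Required area A = P / (eta * G) = 15300.0 / 181.08
A = 84.49 m^2

84.49


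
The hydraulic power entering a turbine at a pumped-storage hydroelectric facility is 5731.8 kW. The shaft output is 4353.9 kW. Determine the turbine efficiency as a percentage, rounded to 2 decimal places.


Turbine efficiency = (output power / input power) * 100
eta = (4353.9 / 5731.8) * 100
eta = 75.96%

75.96


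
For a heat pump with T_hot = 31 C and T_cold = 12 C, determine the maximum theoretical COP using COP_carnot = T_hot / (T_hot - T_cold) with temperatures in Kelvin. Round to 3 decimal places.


Convert to Kelvin:
  T_hot = 31 + 273.15 = 304.15 K
  T_cold = 12 + 273.15 = 285.15 K
Apply Carnot COP formula:
  COP = T_hot_K / (T_hot_K - T_cold_K) = 304.15 / 19.0
  COP = 16.008

16.008


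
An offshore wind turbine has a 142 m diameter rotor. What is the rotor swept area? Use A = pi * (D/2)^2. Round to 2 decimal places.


Compute the rotor radius:
  r = D / 2 = 142 / 2 = 71.0 m
Calculate swept area:
  A = pi * r^2 = pi * 71.0^2
  A = 15836.77 m^2

15836.77


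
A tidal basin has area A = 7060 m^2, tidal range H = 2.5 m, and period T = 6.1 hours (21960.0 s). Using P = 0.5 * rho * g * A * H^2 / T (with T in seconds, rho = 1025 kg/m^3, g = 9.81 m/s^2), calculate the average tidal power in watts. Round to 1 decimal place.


Convert period to seconds: T = 6.1 * 3600 = 21960.0 s
H^2 = 2.5^2 = 6.25
P = 0.5 * rho * g * A * H^2 / T
P = 0.5 * 1025 * 9.81 * 7060 * 6.25 / 21960.0
P = 10102.2 W

10102.2


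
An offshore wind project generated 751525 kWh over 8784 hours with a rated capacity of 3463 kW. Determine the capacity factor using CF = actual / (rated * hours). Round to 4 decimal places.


Capacity factor = actual output / maximum possible output
Maximum possible = rated * hours = 3463 * 8784 = 30418992 kWh
CF = 751525 / 30418992
CF = 0.0247

0.0247


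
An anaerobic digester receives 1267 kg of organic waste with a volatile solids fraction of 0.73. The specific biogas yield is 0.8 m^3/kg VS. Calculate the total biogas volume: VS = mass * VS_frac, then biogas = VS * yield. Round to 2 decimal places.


Compute volatile solids:
  VS = mass * VS_fraction = 1267 * 0.73 = 924.91 kg
Calculate biogas volume:
  Biogas = VS * specific_yield = 924.91 * 0.8
  Biogas = 739.93 m^3

739.93


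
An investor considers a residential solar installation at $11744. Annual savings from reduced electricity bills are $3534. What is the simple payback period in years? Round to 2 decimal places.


Simple payback period = initial cost / annual savings
Payback = 11744 / 3534
Payback = 3.32 years

3.32


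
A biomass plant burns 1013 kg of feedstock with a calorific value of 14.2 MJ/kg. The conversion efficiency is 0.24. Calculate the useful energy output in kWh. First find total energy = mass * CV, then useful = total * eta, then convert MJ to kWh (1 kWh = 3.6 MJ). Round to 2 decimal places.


Total energy = mass * CV = 1013 * 14.2 = 14384.6 MJ
Useful energy = total * eta = 14384.6 * 0.24 = 3452.3 MJ
Convert to kWh: 3452.3 / 3.6
Useful energy = 958.97 kWh

958.97


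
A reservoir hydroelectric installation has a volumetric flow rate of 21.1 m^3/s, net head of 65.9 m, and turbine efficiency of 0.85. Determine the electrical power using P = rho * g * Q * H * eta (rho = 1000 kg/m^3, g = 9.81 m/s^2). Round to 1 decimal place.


Apply the hydropower formula P = rho * g * Q * H * eta
rho * g = 1000 * 9.81 = 9810.0
P = 9810.0 * 21.1 * 65.9 * 0.85
P = 11594600.9 W

11594600.9


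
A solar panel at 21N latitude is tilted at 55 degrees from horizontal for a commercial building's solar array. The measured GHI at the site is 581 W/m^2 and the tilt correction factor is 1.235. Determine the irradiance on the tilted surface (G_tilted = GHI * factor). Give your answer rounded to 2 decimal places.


Identify the given values:
  GHI = 581 W/m^2, tilt correction factor = 1.235
Apply the formula G_tilted = GHI * factor:
  G_tilted = 581 * 1.235
  G_tilted = 717.54 W/m^2

717.54


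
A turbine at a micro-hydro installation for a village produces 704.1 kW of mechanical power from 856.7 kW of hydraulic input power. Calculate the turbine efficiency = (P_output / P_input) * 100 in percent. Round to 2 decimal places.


Turbine efficiency = (output power / input power) * 100
eta = (704.1 / 856.7) * 100
eta = 82.19%

82.19


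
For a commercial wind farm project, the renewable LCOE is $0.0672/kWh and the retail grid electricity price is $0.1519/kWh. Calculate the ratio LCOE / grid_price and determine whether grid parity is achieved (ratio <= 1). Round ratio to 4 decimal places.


Compare LCOE to grid price:
  LCOE = $0.0672/kWh, Grid price = $0.1519/kWh
  Ratio = LCOE / grid_price = 0.0672 / 0.1519 = 0.4424
  Grid parity achieved (ratio <= 1)? yes

0.4424


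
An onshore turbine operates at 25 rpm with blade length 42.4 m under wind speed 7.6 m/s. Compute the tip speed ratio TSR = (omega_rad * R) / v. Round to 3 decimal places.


Convert rotational speed to rad/s:
  omega = 25 * 2 * pi / 60 = 2.618 rad/s
Compute tip speed:
  v_tip = omega * R = 2.618 * 42.4 = 111.003 m/s
Tip speed ratio:
  TSR = v_tip / v_wind = 111.003 / 7.6 = 14.606

14.606


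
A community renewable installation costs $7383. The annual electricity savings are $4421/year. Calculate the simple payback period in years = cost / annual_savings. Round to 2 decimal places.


Simple payback period = initial cost / annual savings
Payback = 7383 / 4421
Payback = 1.67 years

1.67


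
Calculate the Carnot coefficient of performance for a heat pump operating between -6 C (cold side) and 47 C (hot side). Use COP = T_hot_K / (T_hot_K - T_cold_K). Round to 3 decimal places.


Convert to Kelvin:
  T_hot = 47 + 273.15 = 320.15 K
  T_cold = -6 + 273.15 = 267.15 K
Apply Carnot COP formula:
  COP = T_hot_K / (T_hot_K - T_cold_K) = 320.15 / 53.0
  COP = 6.041

6.041


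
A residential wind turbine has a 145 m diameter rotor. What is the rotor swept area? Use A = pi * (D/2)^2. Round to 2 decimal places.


Compute the rotor radius:
  r = D / 2 = 145 / 2 = 72.5 m
Calculate swept area:
  A = pi * r^2 = pi * 72.5^2
  A = 16513.00 m^2

16513.00


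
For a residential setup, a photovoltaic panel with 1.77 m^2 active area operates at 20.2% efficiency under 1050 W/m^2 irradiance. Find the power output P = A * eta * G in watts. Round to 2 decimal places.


Use the solar power formula P = A * eta * G.
Given: A = 1.77 m^2, eta = 0.202, G = 1050 W/m^2
P = 1.77 * 0.202 * 1050
P = 375.42 W

375.42


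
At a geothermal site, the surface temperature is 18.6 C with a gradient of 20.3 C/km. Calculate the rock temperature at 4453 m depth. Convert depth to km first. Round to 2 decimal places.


Convert depth to km: 4453 / 1000 = 4.453 km
Temperature increase = gradient * depth_km = 20.3 * 4.453 = 90.4 C
Temperature at depth = T_surface + delta_T = 18.6 + 90.4
T = 109.00 C

109.00


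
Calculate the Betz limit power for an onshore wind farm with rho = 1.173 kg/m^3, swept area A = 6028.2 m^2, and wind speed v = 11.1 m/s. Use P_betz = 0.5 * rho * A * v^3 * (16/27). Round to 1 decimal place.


The Betz coefficient Cp_max = 16/27 = 0.5926
v^3 = 11.1^3 = 1367.631
P_betz = 0.5 * rho * A * v^3 * Cp_max
P_betz = 0.5 * 1.173 * 6028.2 * 1367.631 * 0.5926
P_betz = 2865370.8 W

2865370.8


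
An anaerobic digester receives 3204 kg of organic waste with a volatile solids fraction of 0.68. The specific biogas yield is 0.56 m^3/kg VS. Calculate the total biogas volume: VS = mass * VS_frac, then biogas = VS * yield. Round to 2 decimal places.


Compute volatile solids:
  VS = mass * VS_fraction = 3204 * 0.68 = 2178.72 kg
Calculate biogas volume:
  Biogas = VS * specific_yield = 2178.72 * 0.56
  Biogas = 1220.08 m^3

1220.08


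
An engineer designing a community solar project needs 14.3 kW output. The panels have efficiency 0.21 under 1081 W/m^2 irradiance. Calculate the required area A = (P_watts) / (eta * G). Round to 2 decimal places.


Convert target power to watts: P = 14.3 * 1000 = 14300.0 W
Compute denominator: eta * G = 0.21 * 1081 = 227.01
Required area A = P / (eta * G) = 14300.0 / 227.01
A = 62.99 m^2

62.99


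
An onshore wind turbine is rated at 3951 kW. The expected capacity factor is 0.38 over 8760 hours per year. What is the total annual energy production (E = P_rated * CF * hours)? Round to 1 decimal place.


Annual energy = rated_kW * capacity_factor * hours_per_year
Given: P_rated = 3951 kW, CF = 0.38, hours = 8760
E = 3951 * 0.38 * 8760
E = 13152088.8 kWh

13152088.8


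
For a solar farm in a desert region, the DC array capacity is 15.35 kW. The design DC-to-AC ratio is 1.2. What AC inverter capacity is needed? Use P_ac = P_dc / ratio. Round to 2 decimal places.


The inverter AC capacity is determined by the DC/AC ratio.
Given: P_dc = 15.35 kW, DC/AC ratio = 1.2
P_ac = P_dc / ratio = 15.35 / 1.2
P_ac = 12.79 kW

12.79


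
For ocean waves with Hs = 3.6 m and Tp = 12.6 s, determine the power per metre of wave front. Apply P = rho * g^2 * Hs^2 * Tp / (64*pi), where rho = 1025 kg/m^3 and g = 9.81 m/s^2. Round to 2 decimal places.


Apply wave power formula:
  g^2 = 9.81^2 = 96.2361
  Hs^2 = 3.6^2 = 12.96
  Numerator = rho * g^2 * Hs^2 * Tp = 1025 * 96.2361 * 12.96 * 12.6 = 16107844.44
  Denominator = 64 * pi = 201.0619
  P = 16107844.44 / 201.0619 = 80113.85 W/m

80113.85


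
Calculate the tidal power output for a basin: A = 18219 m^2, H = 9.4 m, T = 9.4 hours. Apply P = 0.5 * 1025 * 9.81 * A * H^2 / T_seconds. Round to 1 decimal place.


Convert period to seconds: T = 9.4 * 3600 = 33840.0 s
H^2 = 9.4^2 = 88.36
P = 0.5 * rho * g * A * H^2 / T
P = 0.5 * 1025 * 9.81 * 18219 * 88.36 / 33840.0
P = 239173.3 W

239173.3


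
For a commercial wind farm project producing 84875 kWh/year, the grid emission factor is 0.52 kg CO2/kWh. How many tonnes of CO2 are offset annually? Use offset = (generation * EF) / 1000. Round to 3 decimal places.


CO2 offset in kg = generation * emission_factor
CO2 offset = 84875 * 0.52 = 44135.0 kg
Convert to tonnes:
  CO2 offset = 44135.0 / 1000 = 44.135 tonnes

44.135


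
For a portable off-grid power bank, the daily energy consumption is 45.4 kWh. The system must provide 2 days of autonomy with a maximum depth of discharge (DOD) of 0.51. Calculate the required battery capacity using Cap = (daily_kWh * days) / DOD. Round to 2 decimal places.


Total energy needed = daily * days = 45.4 * 2 = 90.8 kWh
Account for depth of discharge:
  Cap = total_energy / DOD = 90.8 / 0.51
  Cap = 178.04 kWh

178.04


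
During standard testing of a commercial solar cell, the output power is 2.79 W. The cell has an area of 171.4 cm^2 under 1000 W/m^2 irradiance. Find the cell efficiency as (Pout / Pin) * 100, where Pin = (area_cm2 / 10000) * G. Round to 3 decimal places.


First compute the input power:
  Pin = area_cm2 / 10000 * G = 171.4 / 10000 * 1000 = 17.14 W
Then compute efficiency:
  Efficiency = (Pout / Pin) * 100 = (2.79 / 17.14) * 100
  Efficiency = 16.278%

16.278


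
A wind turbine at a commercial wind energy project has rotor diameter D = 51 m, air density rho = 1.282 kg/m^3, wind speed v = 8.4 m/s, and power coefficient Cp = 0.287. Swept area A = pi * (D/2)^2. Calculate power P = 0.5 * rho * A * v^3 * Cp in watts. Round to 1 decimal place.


Step 1 -- Compute swept area:
  A = pi * (D/2)^2 = pi * (51/2)^2 = 2042.82 m^2
Step 2 -- Apply wind power equation:
  P = 0.5 * rho * A * v^3 * Cp
  v^3 = 8.4^3 = 592.704
  P = 0.5 * 1.282 * 2042.82 * 592.704 * 0.287
  P = 222745.0 W

222745.0


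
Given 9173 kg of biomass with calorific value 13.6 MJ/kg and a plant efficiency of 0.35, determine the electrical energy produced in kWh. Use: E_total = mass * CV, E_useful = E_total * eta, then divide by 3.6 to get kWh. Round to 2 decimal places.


Total energy = mass * CV = 9173 * 13.6 = 124752.8 MJ
Useful energy = total * eta = 124752.8 * 0.35 = 43663.48 MJ
Convert to kWh: 43663.48 / 3.6
Useful energy = 12128.74 kWh

12128.74


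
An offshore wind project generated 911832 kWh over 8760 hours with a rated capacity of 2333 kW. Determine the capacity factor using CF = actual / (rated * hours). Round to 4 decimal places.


Capacity factor = actual output / maximum possible output
Maximum possible = rated * hours = 2333 * 8760 = 20437080 kWh
CF = 911832 / 20437080
CF = 0.0446

0.0446


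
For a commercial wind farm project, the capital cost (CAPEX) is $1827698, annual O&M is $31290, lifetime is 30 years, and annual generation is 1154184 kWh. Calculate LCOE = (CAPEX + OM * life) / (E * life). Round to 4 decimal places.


Total cost = CAPEX + OM * lifetime = 1827698 + 31290 * 30 = 1827698 + 938700 = 2766398
Total generation = annual * lifetime = 1154184 * 30 = 34625520 kWh
LCOE = 2766398 / 34625520
LCOE = 0.0799 $/kWh

0.0799


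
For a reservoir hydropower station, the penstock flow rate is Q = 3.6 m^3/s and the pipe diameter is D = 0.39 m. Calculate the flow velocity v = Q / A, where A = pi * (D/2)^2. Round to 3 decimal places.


Compute pipe cross-sectional area:
  A = pi * (D/2)^2 = pi * (0.39/2)^2 = 0.1195 m^2
Calculate velocity:
  v = Q / A = 3.6 / 0.1195
  v = 30.136 m/s

30.136


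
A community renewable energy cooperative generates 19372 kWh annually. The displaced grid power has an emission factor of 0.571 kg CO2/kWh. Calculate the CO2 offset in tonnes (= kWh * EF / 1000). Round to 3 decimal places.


CO2 offset in kg = generation * emission_factor
CO2 offset = 19372 * 0.571 = 11061.41 kg
Convert to tonnes:
  CO2 offset = 11061.41 / 1000 = 11.061 tonnes

11.061


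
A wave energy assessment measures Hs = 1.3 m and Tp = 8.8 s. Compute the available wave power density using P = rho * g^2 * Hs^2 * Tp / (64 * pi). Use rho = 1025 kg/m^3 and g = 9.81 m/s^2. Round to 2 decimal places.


Apply wave power formula:
  g^2 = 9.81^2 = 96.2361
  Hs^2 = 1.3^2 = 1.69
  Numerator = rho * g^2 * Hs^2 * Tp = 1025 * 96.2361 * 1.69 * 8.8 = 1467003.86
  Denominator = 64 * pi = 201.0619
  P = 1467003.86 / 201.0619 = 7296.28 W/m

7296.28


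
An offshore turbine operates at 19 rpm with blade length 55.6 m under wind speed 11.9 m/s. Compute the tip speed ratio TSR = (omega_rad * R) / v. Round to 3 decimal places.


Convert rotational speed to rad/s:
  omega = 19 * 2 * pi / 60 = 1.9897 rad/s
Compute tip speed:
  v_tip = omega * R = 1.9897 * 55.6 = 110.626 m/s
Tip speed ratio:
  TSR = v_tip / v_wind = 110.626 / 11.9 = 9.296

9.296


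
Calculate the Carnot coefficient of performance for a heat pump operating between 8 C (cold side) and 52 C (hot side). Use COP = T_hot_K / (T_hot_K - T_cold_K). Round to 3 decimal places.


Convert to Kelvin:
  T_hot = 52 + 273.15 = 325.15 K
  T_cold = 8 + 273.15 = 281.15 K
Apply Carnot COP formula:
  COP = T_hot_K / (T_hot_K - T_cold_K) = 325.15 / 44.0
  COP = 7.390

7.390


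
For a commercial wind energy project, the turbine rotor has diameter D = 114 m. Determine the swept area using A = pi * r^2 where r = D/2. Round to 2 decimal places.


Compute the rotor radius:
  r = D / 2 = 114 / 2 = 57.0 m
Calculate swept area:
  A = pi * r^2 = pi * 57.0^2
  A = 10207.03 m^2

10207.03


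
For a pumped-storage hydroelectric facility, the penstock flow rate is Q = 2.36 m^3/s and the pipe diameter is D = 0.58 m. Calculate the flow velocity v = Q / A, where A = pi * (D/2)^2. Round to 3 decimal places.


Compute pipe cross-sectional area:
  A = pi * (D/2)^2 = pi * (0.58/2)^2 = 0.2642 m^2
Calculate velocity:
  v = Q / A = 2.36 / 0.2642
  v = 8.932 m/s

8.932


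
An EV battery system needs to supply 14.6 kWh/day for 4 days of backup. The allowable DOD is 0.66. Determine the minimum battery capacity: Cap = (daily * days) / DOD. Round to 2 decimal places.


Total energy needed = daily * days = 14.6 * 4 = 58.4 kWh
Account for depth of discharge:
  Cap = total_energy / DOD = 58.4 / 0.66
  Cap = 88.48 kWh

88.48


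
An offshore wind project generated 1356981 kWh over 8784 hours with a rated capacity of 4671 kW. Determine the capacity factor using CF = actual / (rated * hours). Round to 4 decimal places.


Capacity factor = actual output / maximum possible output
Maximum possible = rated * hours = 4671 * 8784 = 41030064 kWh
CF = 1356981 / 41030064
CF = 0.0331

0.0331


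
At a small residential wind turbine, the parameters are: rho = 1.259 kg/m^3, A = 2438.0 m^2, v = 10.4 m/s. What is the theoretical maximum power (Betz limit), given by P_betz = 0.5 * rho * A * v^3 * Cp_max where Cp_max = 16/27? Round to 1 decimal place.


The Betz coefficient Cp_max = 16/27 = 0.5926
v^3 = 10.4^3 = 1124.864
P_betz = 0.5 * rho * A * v^3 * Cp_max
P_betz = 0.5 * 1.259 * 2438.0 * 1124.864 * 0.5926
P_betz = 1023023.6 W

1023023.6


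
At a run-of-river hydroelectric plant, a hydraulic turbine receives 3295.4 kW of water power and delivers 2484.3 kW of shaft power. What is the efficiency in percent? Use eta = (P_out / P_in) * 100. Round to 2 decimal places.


Turbine efficiency = (output power / input power) * 100
eta = (2484.3 / 3295.4) * 100
eta = 75.39%

75.39


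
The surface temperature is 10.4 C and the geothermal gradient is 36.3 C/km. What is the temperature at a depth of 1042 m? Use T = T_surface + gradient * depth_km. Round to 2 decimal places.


Convert depth to km: 1042 / 1000 = 1.042 km
Temperature increase = gradient * depth_km = 36.3 * 1.042 = 37.82 C
Temperature at depth = T_surface + delta_T = 10.4 + 37.82
T = 48.22 C

48.22


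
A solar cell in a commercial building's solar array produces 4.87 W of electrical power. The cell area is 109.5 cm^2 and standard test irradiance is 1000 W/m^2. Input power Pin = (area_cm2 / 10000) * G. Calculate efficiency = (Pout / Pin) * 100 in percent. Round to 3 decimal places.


First compute the input power:
  Pin = area_cm2 / 10000 * G = 109.5 / 10000 * 1000 = 10.95 W
Then compute efficiency:
  Efficiency = (Pout / Pin) * 100 = (4.87 / 10.95) * 100
  Efficiency = 44.475%

44.475


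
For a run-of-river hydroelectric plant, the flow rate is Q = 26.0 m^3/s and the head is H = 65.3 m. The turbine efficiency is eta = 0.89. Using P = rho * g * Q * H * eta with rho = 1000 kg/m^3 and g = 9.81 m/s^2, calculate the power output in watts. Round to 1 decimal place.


Apply the hydropower formula P = rho * g * Q * H * eta
rho * g = 1000 * 9.81 = 9810.0
P = 9810.0 * 26.0 * 65.3 * 0.89
P = 14823322.0 W

14823322.0


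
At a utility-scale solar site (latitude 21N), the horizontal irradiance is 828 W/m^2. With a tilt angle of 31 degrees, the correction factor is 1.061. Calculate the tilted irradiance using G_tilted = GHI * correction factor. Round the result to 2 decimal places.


Identify the given values:
  GHI = 828 W/m^2, tilt correction factor = 1.061
Apply the formula G_tilted = GHI * factor:
  G_tilted = 828 * 1.061
  G_tilted = 878.51 W/m^2

878.51


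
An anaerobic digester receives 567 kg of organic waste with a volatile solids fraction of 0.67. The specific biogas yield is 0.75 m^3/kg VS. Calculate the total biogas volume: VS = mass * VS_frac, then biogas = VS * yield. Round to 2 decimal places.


Compute volatile solids:
  VS = mass * VS_fraction = 567 * 0.67 = 379.89 kg
Calculate biogas volume:
  Biogas = VS * specific_yield = 379.89 * 0.75
  Biogas = 284.92 m^3

284.92


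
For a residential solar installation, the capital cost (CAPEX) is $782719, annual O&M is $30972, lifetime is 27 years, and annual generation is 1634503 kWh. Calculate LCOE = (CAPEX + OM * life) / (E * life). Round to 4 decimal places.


Total cost = CAPEX + OM * lifetime = 782719 + 30972 * 27 = 782719 + 836244 = 1618963
Total generation = annual * lifetime = 1634503 * 27 = 44131581 kWh
LCOE = 1618963 / 44131581
LCOE = 0.0367 $/kWh

0.0367


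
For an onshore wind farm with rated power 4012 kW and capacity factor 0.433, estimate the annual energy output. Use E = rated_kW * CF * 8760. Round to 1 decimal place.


Annual energy = rated_kW * capacity_factor * hours_per_year
Given: P_rated = 4012 kW, CF = 0.433, hours = 8760
E = 4012 * 0.433 * 8760
E = 15217837.0 kWh

15217837.0


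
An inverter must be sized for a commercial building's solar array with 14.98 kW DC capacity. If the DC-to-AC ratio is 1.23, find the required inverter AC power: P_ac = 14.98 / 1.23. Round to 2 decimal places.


The inverter AC capacity is determined by the DC/AC ratio.
Given: P_dc = 14.98 kW, DC/AC ratio = 1.23
P_ac = P_dc / ratio = 14.98 / 1.23
P_ac = 12.18 kW

12.18


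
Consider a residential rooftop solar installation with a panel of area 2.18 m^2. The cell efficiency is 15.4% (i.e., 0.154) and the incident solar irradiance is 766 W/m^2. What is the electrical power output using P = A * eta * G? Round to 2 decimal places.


Use the solar power formula P = A * eta * G.
Given: A = 2.18 m^2, eta = 0.154, G = 766 W/m^2
P = 2.18 * 0.154 * 766
P = 257.16 W

257.16


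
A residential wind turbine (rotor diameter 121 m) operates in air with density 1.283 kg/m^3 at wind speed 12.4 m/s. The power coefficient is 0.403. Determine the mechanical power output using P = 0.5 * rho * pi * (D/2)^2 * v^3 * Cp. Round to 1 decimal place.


Step 1 -- Compute swept area:
  A = pi * (D/2)^2 = pi * (121/2)^2 = 11499.01 m^2
Step 2 -- Apply wind power equation:
  P = 0.5 * rho * A * v^3 * Cp
  v^3 = 12.4^3 = 1906.624
  P = 0.5 * 1.283 * 11499.01 * 1906.624 * 0.403
  P = 5667967.9 W

5667967.9


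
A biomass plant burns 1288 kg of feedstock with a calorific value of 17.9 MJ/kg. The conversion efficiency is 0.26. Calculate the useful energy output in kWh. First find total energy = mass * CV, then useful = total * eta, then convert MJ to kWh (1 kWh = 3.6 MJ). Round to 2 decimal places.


Total energy = mass * CV = 1288 * 17.9 = 23055.2 MJ
Useful energy = total * eta = 23055.2 * 0.26 = 5994.35 MJ
Convert to kWh: 5994.35 / 3.6
Useful energy = 1665.10 kWh

1665.10


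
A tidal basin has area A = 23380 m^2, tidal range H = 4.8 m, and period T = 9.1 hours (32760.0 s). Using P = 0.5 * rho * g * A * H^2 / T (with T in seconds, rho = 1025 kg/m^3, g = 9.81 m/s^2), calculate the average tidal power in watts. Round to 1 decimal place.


Convert period to seconds: T = 9.1 * 3600 = 32760.0 s
H^2 = 4.8^2 = 23.04
P = 0.5 * rho * g * A * H^2 / T
P = 0.5 * 1025 * 9.81 * 23380 * 23.04 / 32760.0
P = 82669.6 W

82669.6


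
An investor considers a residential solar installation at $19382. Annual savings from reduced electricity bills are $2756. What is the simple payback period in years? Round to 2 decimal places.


Simple payback period = initial cost / annual savings
Payback = 19382 / 2756
Payback = 7.03 years

7.03


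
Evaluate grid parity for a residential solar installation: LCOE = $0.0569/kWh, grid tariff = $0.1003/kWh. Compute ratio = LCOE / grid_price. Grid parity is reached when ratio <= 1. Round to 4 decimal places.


Compare LCOE to grid price:
  LCOE = $0.0569/kWh, Grid price = $0.1003/kWh
  Ratio = LCOE / grid_price = 0.0569 / 0.1003 = 0.5673
  Grid parity achieved (ratio <= 1)? yes

0.5673
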